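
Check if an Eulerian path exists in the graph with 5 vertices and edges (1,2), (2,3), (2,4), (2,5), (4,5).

Step 1: Find the degree of each vertex:
  deg(1) = 1
  deg(2) = 4
  deg(3) = 1
  deg(4) = 2
  deg(5) = 2

Step 2: Count vertices with odd degree:
  Odd-degree vertices: 1, 3 (2 total)

Step 3: Apply Euler's theorem:
  - Eulerian circuit exists iff graph is connected and all vertices have even degree
  - Eulerian path exists iff graph is connected and has 0 or 2 odd-degree vertices

Graph is connected with exactly 2 odd-degree vertices (1, 3).
Eulerian path exists (starting and ending at the odd-degree vertices), but no Eulerian circuit.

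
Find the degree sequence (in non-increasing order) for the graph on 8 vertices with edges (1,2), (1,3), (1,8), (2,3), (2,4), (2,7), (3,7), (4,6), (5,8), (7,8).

Step 1: Count edges incident to each vertex:
  deg(1) = 3 (neighbors: 2, 3, 8)
  deg(2) = 4 (neighbors: 1, 3, 4, 7)
  deg(3) = 3 (neighbors: 1, 2, 7)
  deg(4) = 2 (neighbors: 2, 6)
  deg(5) = 1 (neighbors: 8)
  deg(6) = 1 (neighbors: 4)
  deg(7) = 3 (neighbors: 2, 3, 8)
  deg(8) = 3 (neighbors: 1, 5, 7)

Step 2: Sort degrees in non-increasing order:
  Degrees: [3, 4, 3, 2, 1, 1, 3, 3] -> sorted: [4, 3, 3, 3, 3, 2, 1, 1]

Degree sequence: [4, 3, 3, 3, 3, 2, 1, 1]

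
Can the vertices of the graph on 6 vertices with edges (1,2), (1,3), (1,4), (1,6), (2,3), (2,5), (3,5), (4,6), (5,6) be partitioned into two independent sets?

Step 1: Attempt 2-coloring using BFS:
  Start at vertex 1, assign color 0
  Color vertex 2 with color 1 (neighbor of 1)
  Color vertex 3 with color 1 (neighbor of 1)
  Color vertex 4 with color 1 (neighbor of 1)
  Color vertex 6 with color 1 (neighbor of 1)

Step 2: Conflict found! Vertices 2 and 3 are adjacent but have the same color.
This means the graph contains an odd cycle.

The graph is NOT bipartite.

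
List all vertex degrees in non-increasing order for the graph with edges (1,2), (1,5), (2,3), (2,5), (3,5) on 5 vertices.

Step 1: Count edges incident to each vertex:
  deg(1) = 2 (neighbors: 2, 5)
  deg(2) = 3 (neighbors: 1, 3, 5)
  deg(3) = 2 (neighbors: 2, 5)
  deg(4) = 0 (neighbors: none)
  deg(5) = 3 (neighbors: 1, 2, 3)

Step 2: Sort degrees in non-increasing order:
  Degrees: [2, 3, 2, 0, 3] -> sorted: [3, 3, 2, 2, 0]

Degree sequence: [3, 3, 2, 2, 0]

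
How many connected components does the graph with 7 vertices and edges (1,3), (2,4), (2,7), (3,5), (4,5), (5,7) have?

Step 1: Build adjacency list from edges:
  1: 3
  2: 4, 7
  3: 1, 5
  4: 2, 5
  5: 3, 4, 7
  6: (none)
  7: 2, 5

Step 2: Run BFS/DFS from vertex 1:
  Visited: {1, 3, 5, 4, 7, 2}
  Reached 6 of 7 vertices

Step 3: Only 6 of 7 vertices reached. Graph is disconnected.
Connected components: {1, 2, 3, 4, 5, 7}, {6}
Number of connected components: 2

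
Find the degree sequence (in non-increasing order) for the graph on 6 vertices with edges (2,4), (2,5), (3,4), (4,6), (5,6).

Step 1: Count edges incident to each vertex:
  deg(1) = 0 (neighbors: none)
  deg(2) = 2 (neighbors: 4, 5)
  deg(3) = 1 (neighbors: 4)
  deg(4) = 3 (neighbors: 2, 3, 6)
  deg(5) = 2 (neighbors: 2, 6)
  deg(6) = 2 (neighbors: 4, 5)

Step 2: Sort degrees in non-increasing order:
  Degrees: [0, 2, 1, 3, 2, 2] -> sorted: [3, 2, 2, 2, 1, 0]

Degree sequence: [3, 2, 2, 2, 1, 0]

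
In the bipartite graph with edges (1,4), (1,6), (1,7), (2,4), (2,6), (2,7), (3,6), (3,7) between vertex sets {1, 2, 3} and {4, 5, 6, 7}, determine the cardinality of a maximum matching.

Step 1: List the neighbors of each left vertex:
  1: 4, 6, 7
  2: 4, 6, 7
  3: 6, 7

Step 2: Greedily match left vertices, then look for augmenting paths:
  Match 1 -- 4
  Match 2 -- 6
  Match 3 -- 7
  No augmenting path remains.

Step 3: Verify this is maximum:
  Matching size 3 = min(|L|, |R|) = min(3, 4), which is an upper bound, so this matching is maximum.

Maximum matching: {(1,4), (2,6), (3,7)}
Size: 3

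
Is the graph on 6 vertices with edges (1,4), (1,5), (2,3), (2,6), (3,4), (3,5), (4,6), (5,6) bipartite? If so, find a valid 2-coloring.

Step 1: Attempt 2-coloring using BFS:
  Start at vertex 1, assign color 0
  Color vertex 4 with color 1 (neighbor of 1)
  Color vertex 5 with color 1 (neighbor of 1)
  Color vertex 3 with color 0 (neighbor of 4)
  Color vertex 6 with color 0 (neighbor of 4)
  Color vertex 2 with color 1 (neighbor of 3)

Step 2: 2-coloring succeeded. No conflicts found.
  Set A (color 0): {1, 3, 6}
  Set B (color 1): {2, 4, 5}

The graph is bipartite with partition {1, 3, 6}, {2, 4, 5}.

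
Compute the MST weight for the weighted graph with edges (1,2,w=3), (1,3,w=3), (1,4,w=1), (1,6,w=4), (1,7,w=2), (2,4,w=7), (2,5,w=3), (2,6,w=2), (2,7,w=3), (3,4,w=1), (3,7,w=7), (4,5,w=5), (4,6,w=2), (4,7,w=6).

Apply Kruskal's algorithm (sort edges by weight, add if no cycle):

Sorted edges by weight:
  (1,4) w=1
  (3,4) w=1
  (1,7) w=2
  (2,6) w=2
  (4,6) w=2
  (1,2) w=3
  (1,3) w=3
  (2,5) w=3
  (2,7) w=3
  (1,6) w=4
  (4,5) w=5
  (4,7) w=6
  (2,4) w=7
  (3,7) w=7

Add edge (1,4) w=1 -- no cycle. Running total: 1
Add edge (3,4) w=1 -- no cycle. Running total: 2
Add edge (1,7) w=2 -- no cycle. Running total: 4
Add edge (2,6) w=2 -- no cycle. Running total: 6
Add edge (4,6) w=2 -- no cycle. Running total: 8
Skip edge (1,2) w=3 -- would create cycle
Skip edge (1,3) w=3 -- would create cycle
Add edge (2,5) w=3 -- no cycle. Running total: 11

MST edges: (1,4,w=1), (3,4,w=1), (1,7,w=2), (2,6,w=2), (4,6,w=2), (2,5,w=3)
Total MST weight: 1 + 1 + 2 + 2 + 2 + 3 = 11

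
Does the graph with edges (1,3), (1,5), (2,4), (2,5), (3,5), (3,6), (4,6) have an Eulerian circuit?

Step 1: Find the degree of each vertex:
  deg(1) = 2
  deg(2) = 2
  deg(3) = 3
  deg(4) = 2
  deg(5) = 3
  deg(6) = 2

Step 2: Count vertices with odd degree:
  Odd-degree vertices: 3, 5 (2 total)

Step 3: Apply Euler's theorem:
  - Eulerian circuit exists iff graph is connected and all vertices have even degree
  - Eulerian path exists iff graph is connected and has 0 or 2 odd-degree vertices

Graph is connected with exactly 2 odd-degree vertices (3, 5).
Eulerian path exists (starting and ending at the odd-degree vertices), but no Eulerian circuit.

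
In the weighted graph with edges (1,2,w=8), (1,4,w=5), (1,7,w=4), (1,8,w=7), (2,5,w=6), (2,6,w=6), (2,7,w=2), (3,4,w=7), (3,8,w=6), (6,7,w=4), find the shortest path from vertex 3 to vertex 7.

Step 1: Build adjacency list with weights:
  1: 2(w=8), 4(w=5), 7(w=4), 8(w=7)
  2: 1(w=8), 5(w=6), 6(w=6), 7(w=2)
  3: 4(w=7), 8(w=6)
  4: 1(w=5), 3(w=7)
  5: 2(w=6)
  6: 2(w=6), 7(w=4)
  7: 1(w=4), 2(w=2), 6(w=4)
  8: 1(w=7), 3(w=6)

Step 2: Apply Dijkstra's algorithm from vertex 3:
  Visit vertex 3 (distance=0)
    Update dist[4] = 7
    Update dist[8] = 6
  Visit vertex 8 (distance=6)
    Update dist[1] = 13
  Visit vertex 4 (distance=7)
    Update dist[1] = 12
  Visit vertex 1 (distance=12)
    Update dist[2] = 20
    Update dist[7] = 16
  Visit vertex 7 (distance=16)
    Update dist[2] = 18
    Update dist[6] = 20

Step 3: Shortest path: 3 -> 4 -> 1 -> 7
Total weight: 7 + 5 + 4 = 16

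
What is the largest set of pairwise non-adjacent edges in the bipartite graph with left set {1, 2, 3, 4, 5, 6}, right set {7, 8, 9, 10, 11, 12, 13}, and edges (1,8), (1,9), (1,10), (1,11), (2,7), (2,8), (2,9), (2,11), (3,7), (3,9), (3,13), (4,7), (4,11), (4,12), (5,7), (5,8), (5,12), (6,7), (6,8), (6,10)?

Step 1: List the neighbors of each left vertex:
  1: 8, 9, 10, 11
  2: 7, 8, 9, 11
  3: 7, 9, 13
  4: 7, 11, 12
  5: 7, 8, 12
  6: 7, 8, 10

Step 2: Greedily match left vertices, then look for augmenting paths:
  Match 1 -- 8
  Match 2 -- 7
  Match 3 -- 9
  Match 4 -- 11
  Match 5 -- 12
  Match 6 -- 10
  No augmenting path remains.

Step 3: Verify this is maximum:
  Matching size 6 = min(|L|, |R|) = min(6, 7), which is an upper bound, so this matching is maximum.

Maximum matching: {(1,8), (2,7), (3,9), (4,11), (5,12), (6,10)}
Size: 6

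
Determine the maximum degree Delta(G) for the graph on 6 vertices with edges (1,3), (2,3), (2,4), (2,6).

Step 1: Count edges incident to each vertex:
  deg(1) = 1 (neighbors: 3)
  deg(2) = 3 (neighbors: 3, 4, 6)
  deg(3) = 2 (neighbors: 1, 2)
  deg(4) = 1 (neighbors: 2)
  deg(5) = 0 (neighbors: none)
  deg(6) = 1 (neighbors: 2)

Step 2: Find maximum:
  max(1, 3, 2, 1, 0, 1) = 3 (vertex 2)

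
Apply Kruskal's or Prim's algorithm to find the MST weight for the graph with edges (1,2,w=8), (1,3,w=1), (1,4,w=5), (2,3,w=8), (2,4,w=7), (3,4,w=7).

Apply Kruskal's algorithm (sort edges by weight, add if no cycle):

Sorted edges by weight:
  (1,3) w=1
  (1,4) w=5
  (2,4) w=7
  (3,4) w=7
  (1,2) w=8
  (2,3) w=8

Add edge (1,3) w=1 -- no cycle. Running total: 1
Add edge (1,4) w=5 -- no cycle. Running total: 6
Add edge (2,4) w=7 -- no cycle. Running total: 13

MST edges: (1,3,w=1), (1,4,w=5), (2,4,w=7)
Total MST weight: 1 + 5 + 7 = 13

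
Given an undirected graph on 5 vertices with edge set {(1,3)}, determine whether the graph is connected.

Step 1: Build adjacency list from edges:
  1: 3
  2: (none)
  3: 1
  4: (none)
  5: (none)

Step 2: Run BFS/DFS from vertex 1:
  Visited: {1, 3}
  Reached 2 of 5 vertices

Step 3: Only 2 of 5 vertices reached. Graph is disconnected.
Connected components: {1, 3}, {2}, {4}, {5}
Answer: No, the graph is not connected (4 components).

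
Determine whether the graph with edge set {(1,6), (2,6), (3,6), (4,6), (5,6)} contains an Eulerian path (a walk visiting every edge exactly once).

Step 1: Find the degree of each vertex:
  deg(1) = 1
  deg(2) = 1
  deg(3) = 1
  deg(4) = 1
  deg(5) = 1
  deg(6) = 5

Step 2: Count vertices with odd degree:
  Odd-degree vertices: 1, 2, 3, 4, 5, 6 (6 total)

Step 3: Apply Euler's theorem:
  - Eulerian circuit exists iff graph is connected and all vertices have even degree
  - Eulerian path exists iff graph is connected and has 0 or 2 odd-degree vertices

Graph has 6 odd-degree vertices (need 0 or 2).
Neither Eulerian path nor Eulerian circuit exists.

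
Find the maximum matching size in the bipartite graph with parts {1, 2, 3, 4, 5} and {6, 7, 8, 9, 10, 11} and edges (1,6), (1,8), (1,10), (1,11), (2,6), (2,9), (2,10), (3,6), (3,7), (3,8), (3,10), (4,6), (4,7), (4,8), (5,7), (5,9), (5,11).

Step 1: List the neighbors of each left vertex:
  1: 6, 8, 10, 11
  2: 6, 9, 10
  3: 6, 7, 8, 10
  4: 6, 7, 8
  5: 7, 9, 11

Step 2: Greedily match left vertices, then look for augmenting paths:
  Match 1 -- 6
  Match 2 -- 9
  Match 3 -- 7
  Match 4 -- 8
  Match 5 -- 11
  No augmenting path remains.

Step 3: Verify this is maximum:
  Matching size 5 = min(|L|, |R|) = min(5, 6), which is an upper bound, so this matching is maximum.

Maximum matching: {(1,6), (2,9), (3,7), (4,8), (5,11)}
Size: 5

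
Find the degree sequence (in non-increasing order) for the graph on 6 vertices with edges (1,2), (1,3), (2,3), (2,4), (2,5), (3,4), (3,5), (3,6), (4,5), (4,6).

Step 1: Count edges incident to each vertex:
  deg(1) = 2 (neighbors: 2, 3)
  deg(2) = 4 (neighbors: 1, 3, 4, 5)
  deg(3) = 5 (neighbors: 1, 2, 4, 5, 6)
  deg(4) = 4 (neighbors: 2, 3, 5, 6)
  deg(5) = 3 (neighbors: 2, 3, 4)
  deg(6) = 2 (neighbors: 3, 4)

Step 2: Sort degrees in non-increasing order:
  Degrees: [2, 4, 5, 4, 3, 2] -> sorted: [5, 4, 4, 3, 2, 2]

Degree sequence: [5, 4, 4, 3, 2, 2]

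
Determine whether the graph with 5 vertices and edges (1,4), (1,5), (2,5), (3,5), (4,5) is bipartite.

Step 1: Attempt 2-coloring using BFS:
  Start at vertex 1, assign color 0
  Color vertex 4 with color 1 (neighbor of 1)
  Color vertex 5 with color 1 (neighbor of 1)

Step 2: Conflict found! Vertices 4 and 5 are adjacent but have the same color.
This means the graph contains an odd cycle.

The graph is NOT bipartite.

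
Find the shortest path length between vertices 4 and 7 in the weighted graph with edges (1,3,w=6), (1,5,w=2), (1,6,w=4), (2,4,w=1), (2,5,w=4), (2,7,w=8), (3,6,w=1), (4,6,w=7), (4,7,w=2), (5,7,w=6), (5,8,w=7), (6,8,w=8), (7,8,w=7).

Step 1: Build adjacency list with weights:
  1: 3(w=6), 5(w=2), 6(w=4)
  2: 4(w=1), 5(w=4), 7(w=8)
  3: 1(w=6), 6(w=1)
  4: 2(w=1), 6(w=7), 7(w=2)
  5: 1(w=2), 2(w=4), 7(w=6), 8(w=7)
  6: 1(w=4), 3(w=1), 4(w=7), 8(w=8)
  7: 2(w=8), 4(w=2), 5(w=6), 8(w=7)
  8: 5(w=7), 6(w=8), 7(w=7)

Step 2: Apply Dijkstra's algorithm from vertex 4:
  Visit vertex 4 (distance=0)
    Update dist[2] = 1
    Update dist[6] = 7
    Update dist[7] = 2
  Visit vertex 2 (distance=1)
    Update dist[5] = 5
  Visit vertex 7 (distance=2)
    Update dist[8] = 9

Step 3: Shortest path: 4 -> 7
Total weight: 2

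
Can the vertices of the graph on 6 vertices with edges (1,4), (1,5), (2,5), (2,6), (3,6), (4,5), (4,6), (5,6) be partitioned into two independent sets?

Step 1: Attempt 2-coloring using BFS:
  Start at vertex 1, assign color 0
  Color vertex 4 with color 1 (neighbor of 1)
  Color vertex 5 with color 1 (neighbor of 1)

Step 2: Conflict found! Vertices 4 and 5 are adjacent but have the same color.
This means the graph contains an odd cycle.

The graph is NOT bipartite.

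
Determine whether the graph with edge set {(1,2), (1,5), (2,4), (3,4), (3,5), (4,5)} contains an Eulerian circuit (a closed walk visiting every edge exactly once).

Step 1: Find the degree of each vertex:
  deg(1) = 2
  deg(2) = 2
  deg(3) = 2
  deg(4) = 3
  deg(5) = 3

Step 2: Count vertices with odd degree:
  Odd-degree vertices: 4, 5 (2 total)

Step 3: Apply Euler's theorem:
  - Eulerian circuit exists iff graph is connected and all vertices have even degree
  - Eulerian path exists iff graph is connected and has 0 or 2 odd-degree vertices

Graph is connected with exactly 2 odd-degree vertices (4, 5).
Eulerian path exists (starting and ending at the odd-degree vertices), but no Eulerian circuit.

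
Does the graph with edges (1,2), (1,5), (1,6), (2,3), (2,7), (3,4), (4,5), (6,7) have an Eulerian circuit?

Step 1: Find the degree of each vertex:
  deg(1) = 3
  deg(2) = 3
  deg(3) = 2
  deg(4) = 2
  deg(5) = 2
  deg(6) = 2
  deg(7) = 2

Step 2: Count vertices with odd degree:
  Odd-degree vertices: 1, 2 (2 total)

Step 3: Apply Euler's theorem:
  - Eulerian circuit exists iff graph is connected and all vertices have even degree
  - Eulerian path exists iff graph is connected and has 0 or 2 odd-degree vertices

Graph is connected with exactly 2 odd-degree vertices (1, 2).
Eulerian path exists (starting and ending at the odd-degree vertices), but no Eulerian circuit.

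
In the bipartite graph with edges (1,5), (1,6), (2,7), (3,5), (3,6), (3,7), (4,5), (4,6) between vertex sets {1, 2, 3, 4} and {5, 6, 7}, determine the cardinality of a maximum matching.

Step 1: List the neighbors of each left vertex:
  1: 5, 6
  2: 7
  3: 5, 6, 7
  4: 5, 6

Step 2: Greedily match left vertices, then look for augmenting paths:
  Match 1 -- 5
  Match 2 -- 7
  Match 3 -- 6
  No augmenting path remains.

Step 3: Verify this is maximum:
  Matching size 3 = min(|L|, |R|) = min(4, 3), which is an upper bound, so this matching is maximum.

Maximum matching: {(1,5), (2,7), (3,6)}
Size: 3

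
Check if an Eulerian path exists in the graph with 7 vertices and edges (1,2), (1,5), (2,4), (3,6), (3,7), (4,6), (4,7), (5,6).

Step 1: Find the degree of each vertex:
  deg(1) = 2
  deg(2) = 2
  deg(3) = 2
  deg(4) = 3
  deg(5) = 2
  deg(6) = 3
  deg(7) = 2

Step 2: Count vertices with odd degree:
  Odd-degree vertices: 4, 6 (2 total)

Step 3: Apply Euler's theorem:
  - Eulerian circuit exists iff graph is connected and all vertices have even degree
  - Eulerian path exists iff graph is connected and has 0 or 2 odd-degree vertices

Graph is connected with exactly 2 odd-degree vertices (4, 6).
Eulerian path exists (starting and ending at the odd-degree vertices), but no Eulerian circuit.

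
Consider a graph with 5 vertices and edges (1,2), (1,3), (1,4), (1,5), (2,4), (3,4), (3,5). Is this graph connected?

Step 1: Build adjacency list from edges:
  1: 2, 3, 4, 5
  2: 1, 4
  3: 1, 4, 5
  4: 1, 2, 3
  5: 1, 3

Step 2: Run BFS/DFS from vertex 1:
  Visited: {1, 2, 3, 4, 5}
  Reached 5 of 5 vertices

Step 3: All 5 vertices reached from vertex 1, so the graph is connected.
Answer: Yes, the graph is connected.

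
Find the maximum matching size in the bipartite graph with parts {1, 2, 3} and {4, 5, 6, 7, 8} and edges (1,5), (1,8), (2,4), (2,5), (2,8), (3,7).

Step 1: List the neighbors of each left vertex:
  1: 5, 8
  2: 4, 5, 8
  3: 7

Step 2: Greedily match left vertices, then look for augmenting paths:
  Match 1 -- 5
  Match 2 -- 4
  Match 3 -- 7
  No augmenting path remains.

Step 3: Verify this is maximum:
  Matching size 3 = min(|L|, |R|) = min(3, 5), which is an upper bound, so this matching is maximum.

Maximum matching: {(1,5), (2,4), (3,7)}
Size: 3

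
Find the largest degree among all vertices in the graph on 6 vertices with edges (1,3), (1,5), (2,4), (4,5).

Step 1: Count edges incident to each vertex:
  deg(1) = 2 (neighbors: 3, 5)
  deg(2) = 1 (neighbors: 4)
  deg(3) = 1 (neighbors: 1)
  deg(4) = 2 (neighbors: 2, 5)
  deg(5) = 2 (neighbors: 1, 4)
  deg(6) = 0 (neighbors: none)

Step 2: Find maximum:
  max(2, 1, 1, 2, 2, 0) = 2 (vertex 1)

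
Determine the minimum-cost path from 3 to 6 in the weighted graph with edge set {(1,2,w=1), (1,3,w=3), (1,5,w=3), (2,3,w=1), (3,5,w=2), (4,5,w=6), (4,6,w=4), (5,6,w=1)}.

Step 1: Build adjacency list with weights:
  1: 2(w=1), 3(w=3), 5(w=3)
  2: 1(w=1), 3(w=1)
  3: 1(w=3), 2(w=1), 5(w=2)
  4: 5(w=6), 6(w=4)
  5: 1(w=3), 3(w=2), 4(w=6), 6(w=1)
  6: 4(w=4), 5(w=1)

Step 2: Apply Dijkstra's algorithm from vertex 3:
  Visit vertex 3 (distance=0)
    Update dist[1] = 3
    Update dist[2] = 1
    Update dist[5] = 2
  Visit vertex 2 (distance=1)
    Update dist[1] = 2
  Visit vertex 1 (distance=2)
  Visit vertex 5 (distance=2)
    Update dist[4] = 8
    Update dist[6] = 3
  Visit vertex 6 (distance=3)
    Update dist[4] = 7

Step 3: Shortest path: 3 -> 5 -> 6
Total weight: 2 + 1 = 3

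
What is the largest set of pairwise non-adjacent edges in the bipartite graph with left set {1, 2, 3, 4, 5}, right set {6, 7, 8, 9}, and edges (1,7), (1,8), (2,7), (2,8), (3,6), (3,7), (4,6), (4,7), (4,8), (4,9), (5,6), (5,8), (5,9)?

Step 1: List the neighbors of each left vertex:
  1: 7, 8
  2: 7, 8
  3: 6, 7
  4: 6, 7, 8, 9
  5: 6, 8, 9

Step 2: Greedily match left vertices, then look for augmenting paths:
  Match 1 -- 7
  Match 2 -- 8
  Match 3 -- 6
  Match 4 -- 9
  No augmenting path remains.

Step 3: Verify this is maximum:
  Matching size 4 = min(|L|, |R|) = min(5, 4), which is an upper bound, so this matching is maximum.

Maximum matching: {(1,7), (2,8), (3,6), (4,9)}
Size: 4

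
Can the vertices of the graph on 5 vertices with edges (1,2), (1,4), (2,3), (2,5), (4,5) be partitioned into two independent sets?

Step 1: Attempt 2-coloring using BFS:
  Start at vertex 1, assign color 0
  Color vertex 2 with color 1 (neighbor of 1)
  Color vertex 4 with color 1 (neighbor of 1)
  Color vertex 3 with color 0 (neighbor of 2)
  Color vertex 5 with color 0 (neighbor of 2)

Step 2: 2-coloring succeeded. No conflicts found.
  Set A (color 0): {1, 3, 5}
  Set B (color 1): {2, 4}

The graph is bipartite with partition {1, 3, 5}, {2, 4}.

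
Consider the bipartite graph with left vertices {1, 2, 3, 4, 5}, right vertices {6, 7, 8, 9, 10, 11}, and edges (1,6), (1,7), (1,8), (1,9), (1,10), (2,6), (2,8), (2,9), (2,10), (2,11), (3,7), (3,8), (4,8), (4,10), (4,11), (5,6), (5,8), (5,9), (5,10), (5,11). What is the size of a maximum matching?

Step 1: List the neighbors of each left vertex:
  1: 6, 7, 8, 9, 10
  2: 6, 8, 9, 10, 11
  3: 7, 8
  4: 8, 10, 11
  5: 6, 8, 9, 10, 11

Step 2: Greedily match left vertices, then look for augmenting paths:
  Match 1 -- 6
  Match 2 -- 8
  Match 3 -- 7
  Match 4 -- 10
  Match 5 -- 9
  No augmenting path remains.

Step 3: Verify this is maximum:
  Matching size 5 = min(|L|, |R|) = min(5, 6), which is an upper bound, so this matching is maximum.

Maximum matching: {(1,6), (2,8), (3,7), (4,10), (5,9)}
Size: 5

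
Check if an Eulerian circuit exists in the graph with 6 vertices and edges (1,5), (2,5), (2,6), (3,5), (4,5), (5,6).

Step 1: Find the degree of each vertex:
  deg(1) = 1
  deg(2) = 2
  deg(3) = 1
  deg(4) = 1
  deg(5) = 5
  deg(6) = 2

Step 2: Count vertices with odd degree:
  Odd-degree vertices: 1, 3, 4, 5 (4 total)

Step 3: Apply Euler's theorem:
  - Eulerian circuit exists iff graph is connected and all vertices have even degree
  - Eulerian path exists iff graph is connected and has 0 or 2 odd-degree vertices

Graph has 4 odd-degree vertices (need 0 or 2).
Neither Eulerian path nor Eulerian circuit exists.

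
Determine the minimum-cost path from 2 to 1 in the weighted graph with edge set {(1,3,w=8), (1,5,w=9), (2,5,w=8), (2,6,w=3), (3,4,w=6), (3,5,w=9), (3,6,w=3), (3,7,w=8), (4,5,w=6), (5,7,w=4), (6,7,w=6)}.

Step 1: Build adjacency list with weights:
  1: 3(w=8), 5(w=9)
  2: 5(w=8), 6(w=3)
  3: 1(w=8), 4(w=6), 5(w=9), 6(w=3), 7(w=8)
  4: 3(w=6), 5(w=6)
  5: 1(w=9), 2(w=8), 3(w=9), 4(w=6), 7(w=4)
  6: 2(w=3), 3(w=3), 7(w=6)
  7: 3(w=8), 5(w=4), 6(w=6)

Step 2: Apply Dijkstra's algorithm from vertex 2:
  Visit vertex 2 (distance=0)
    Update dist[5] = 8
    Update dist[6] = 3
  Visit vertex 6 (distance=3)
    Update dist[3] = 6
    Update dist[7] = 9
  Visit vertex 3 (distance=6)
    Update dist[1] = 14
    Update dist[4] = 12
  Visit vertex 5 (distance=8)
  Visit vertex 7 (distance=9)
  Visit vertex 4 (distance=12)
  Visit vertex 1 (distance=14)

Step 3: Shortest path: 2 -> 6 -> 3 -> 1
Total weight: 3 + 3 + 8 = 14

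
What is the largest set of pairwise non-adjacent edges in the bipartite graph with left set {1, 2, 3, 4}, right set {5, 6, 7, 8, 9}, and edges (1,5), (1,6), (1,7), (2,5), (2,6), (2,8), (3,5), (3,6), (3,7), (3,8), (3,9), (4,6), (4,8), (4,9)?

Step 1: List the neighbors of each left vertex:
  1: 5, 6, 7
  2: 5, 6, 8
  3: 5, 6, 7, 8, 9
  4: 6, 8, 9

Step 2: Greedily match left vertices, then look for augmenting paths:
  Match 1 -- 5
  Match 2 -- 6
  Match 3 -- 7
  Match 4 -- 8
  No augmenting path remains.

Step 3: Verify this is maximum:
  Matching size 4 = min(|L|, |R|) = min(4, 5), which is an upper bound, so this matching is maximum.

Maximum matching: {(1,5), (2,6), (3,7), (4,8)}
Size: 4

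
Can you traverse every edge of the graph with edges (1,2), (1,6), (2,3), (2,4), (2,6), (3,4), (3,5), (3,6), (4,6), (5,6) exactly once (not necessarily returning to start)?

Step 1: Find the degree of each vertex:
  deg(1) = 2
  deg(2) = 4
  deg(3) = 4
  deg(4) = 3
  deg(5) = 2
  deg(6) = 5

Step 2: Count vertices with odd degree:
  Odd-degree vertices: 4, 6 (2 total)

Step 3: Apply Euler's theorem:
  - Eulerian circuit exists iff graph is connected and all vertices have even degree
  - Eulerian path exists iff graph is connected and has 0 or 2 odd-degree vertices

Graph is connected with exactly 2 odd-degree vertices (4, 6).
Eulerian path exists (starting and ending at the odd-degree vertices), but no Eulerian circuit.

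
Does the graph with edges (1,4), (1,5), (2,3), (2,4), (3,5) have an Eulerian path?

Step 1: Find the degree of each vertex:
  deg(1) = 2
  deg(2) = 2
  deg(3) = 2
  deg(4) = 2
  deg(5) = 2

Step 2: Count vertices with odd degree:
  All vertices have even degree (0 odd-degree vertices)

Step 3: Apply Euler's theorem:
  - Eulerian circuit exists iff graph is connected and all vertices have even degree
  - Eulerian path exists iff graph is connected and has 0 or 2 odd-degree vertices

Graph is connected with 0 odd-degree vertices.
Both Eulerian circuit and Eulerian path exist.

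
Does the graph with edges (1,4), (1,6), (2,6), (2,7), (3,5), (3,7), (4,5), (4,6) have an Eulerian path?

Step 1: Find the degree of each vertex:
  deg(1) = 2
  deg(2) = 2
  deg(3) = 2
  deg(4) = 3
  deg(5) = 2
  deg(6) = 3
  deg(7) = 2

Step 2: Count vertices with odd degree:
  Odd-degree vertices: 4, 6 (2 total)

Step 3: Apply Euler's theorem:
  - Eulerian circuit exists iff graph is connected and all vertices have even degree
  - Eulerian path exists iff graph is connected and has 0 or 2 odd-degree vertices

Graph is connected with exactly 2 odd-degree vertices (4, 6).
Eulerian path exists (starting and ending at the odd-degree vertices), but no Eulerian circuit.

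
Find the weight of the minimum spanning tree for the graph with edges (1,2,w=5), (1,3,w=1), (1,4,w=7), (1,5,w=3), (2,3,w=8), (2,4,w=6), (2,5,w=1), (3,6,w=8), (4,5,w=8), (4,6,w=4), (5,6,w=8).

Apply Kruskal's algorithm (sort edges by weight, add if no cycle):

Sorted edges by weight:
  (1,3) w=1
  (2,5) w=1
  (1,5) w=3
  (4,6) w=4
  (1,2) w=5
  (2,4) w=6
  (1,4) w=7
  (2,3) w=8
  (3,6) w=8
  (4,5) w=8
  (5,6) w=8

Add edge (1,3) w=1 -- no cycle. Running total: 1
Add edge (2,5) w=1 -- no cycle. Running total: 2
Add edge (1,5) w=3 -- no cycle. Running total: 5
Add edge (4,6) w=4 -- no cycle. Running total: 9
Skip edge (1,2) w=5 -- would create cycle
Add edge (2,4) w=6 -- no cycle. Running total: 15

MST edges: (1,3,w=1), (2,5,w=1), (1,5,w=3), (4,6,w=4), (2,4,w=6)
Total MST weight: 1 + 1 + 3 + 4 + 6 = 15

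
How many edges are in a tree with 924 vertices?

A tree on n vertices always has exactly n - 1 edges.
For n = 924: edges = 924 - 1 = 923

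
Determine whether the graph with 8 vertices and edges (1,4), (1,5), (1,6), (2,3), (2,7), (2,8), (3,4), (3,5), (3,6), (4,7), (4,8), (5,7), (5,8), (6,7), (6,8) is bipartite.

Step 1: Attempt 2-coloring using BFS:
  Start at vertex 1, assign color 0
  Color vertex 4 with color 1 (neighbor of 1)
  Color vertex 5 with color 1 (neighbor of 1)
  Color vertex 6 with color 1 (neighbor of 1)
  Color vertex 3 with color 0 (neighbor of 4)
  Color vertex 7 with color 0 (neighbor of 4)
  Color vertex 8 with color 0 (neighbor of 4)
  Color vertex 2 with color 1 (neighbor of 3)

Step 2: 2-coloring succeeded. No conflicts found.
  Set A (color 0): {1, 3, 7, 8}
  Set B (color 1): {2, 4, 5, 6}

The graph is bipartite with partition {1, 3, 7, 8}, {2, 4, 5, 6}.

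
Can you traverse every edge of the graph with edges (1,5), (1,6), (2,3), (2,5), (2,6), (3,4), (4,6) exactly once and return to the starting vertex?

Step 1: Find the degree of each vertex:
  deg(1) = 2
  deg(2) = 3
  deg(3) = 2
  deg(4) = 2
  deg(5) = 2
  deg(6) = 3

Step 2: Count vertices with odd degree:
  Odd-degree vertices: 2, 6 (2 total)

Step 3: Apply Euler's theorem:
  - Eulerian circuit exists iff graph is connected and all vertices have even degree
  - Eulerian path exists iff graph is connected and has 0 or 2 odd-degree vertices

Graph is connected with exactly 2 odd-degree vertices (2, 6).
Eulerian path exists (starting and ending at the odd-degree vertices), but no Eulerian circuit.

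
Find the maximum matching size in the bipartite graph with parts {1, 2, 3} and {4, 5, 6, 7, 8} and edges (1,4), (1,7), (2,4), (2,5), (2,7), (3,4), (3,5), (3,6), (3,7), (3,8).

Step 1: List the neighbors of each left vertex:
  1: 4, 7
  2: 4, 5, 7
  3: 4, 5, 6, 7, 8

Step 2: Greedily match left vertices, then look for augmenting paths:
  Match 1 -- 4
  Match 2 -- 5
  Match 3 -- 6
  No augmenting path remains.

Step 3: Verify this is maximum:
  Matching size 3 = min(|L|, |R|) = min(3, 5), which is an upper bound, so this matching is maximum.

Maximum matching: {(1,4), (2,5), (3,6)}
Size: 3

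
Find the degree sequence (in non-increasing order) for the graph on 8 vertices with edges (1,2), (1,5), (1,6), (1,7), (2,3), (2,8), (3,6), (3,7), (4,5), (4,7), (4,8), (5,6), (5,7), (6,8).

Step 1: Count edges incident to each vertex:
  deg(1) = 4 (neighbors: 2, 5, 6, 7)
  deg(2) = 3 (neighbors: 1, 3, 8)
  deg(3) = 3 (neighbors: 2, 6, 7)
  deg(4) = 3 (neighbors: 5, 7, 8)
  deg(5) = 4 (neighbors: 1, 4, 6, 7)
  deg(6) = 4 (neighbors: 1, 3, 5, 8)
  deg(7) = 4 (neighbors: 1, 3, 4, 5)
  deg(8) = 3 (neighbors: 2, 4, 6)

Step 2: Sort degrees in non-increasing order:
  Degrees: [4, 3, 3, 3, 4, 4, 4, 3] -> sorted: [4, 4, 4, 4, 3, 3, 3, 3]

Degree sequence: [4, 4, 4, 4, 3, 3, 3, 3]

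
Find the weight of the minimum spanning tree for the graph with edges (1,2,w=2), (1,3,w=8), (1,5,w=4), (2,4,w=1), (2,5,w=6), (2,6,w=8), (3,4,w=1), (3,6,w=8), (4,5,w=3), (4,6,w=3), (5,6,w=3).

Apply Kruskal's algorithm (sort edges by weight, add if no cycle):

Sorted edges by weight:
  (2,4) w=1
  (3,4) w=1
  (1,2) w=2
  (4,5) w=3
  (4,6) w=3
  (5,6) w=3
  (1,5) w=4
  (2,5) w=6
  (1,3) w=8
  (2,6) w=8
  (3,6) w=8

Add edge (2,4) w=1 -- no cycle. Running total: 1
Add edge (3,4) w=1 -- no cycle. Running total: 2
Add edge (1,2) w=2 -- no cycle. Running total: 4
Add edge (4,5) w=3 -- no cycle. Running total: 7
Add edge (4,6) w=3 -- no cycle. Running total: 10

MST edges: (2,4,w=1), (3,4,w=1), (1,2,w=2), (4,5,w=3), (4,6,w=3)
Total MST weight: 1 + 1 + 2 + 3 + 3 = 10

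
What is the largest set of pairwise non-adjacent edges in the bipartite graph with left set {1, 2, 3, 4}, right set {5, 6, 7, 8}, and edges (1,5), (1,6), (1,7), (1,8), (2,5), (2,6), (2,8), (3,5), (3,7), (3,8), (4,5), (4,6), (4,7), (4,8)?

Step 1: List the neighbors of each left vertex:
  1: 5, 6, 7, 8
  2: 5, 6, 8
  3: 5, 7, 8
  4: 5, 6, 7, 8

Step 2: Greedily match left vertices, then look for augmenting paths:
  Match 1 -- 5
  Match 2 -- 6
  Match 3 -- 7
  Match 4 -- 8
  No augmenting path remains.

Step 3: Verify this is maximum:
  Matching size 4 = min(|L|, |R|) = min(4, 4), which is an upper bound, so this matching is maximum.

Maximum matching: {(1,5), (2,6), (3,7), (4,8)}
Size: 4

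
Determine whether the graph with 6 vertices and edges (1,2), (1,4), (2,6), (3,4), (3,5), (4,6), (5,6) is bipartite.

Step 1: Attempt 2-coloring using BFS:
  Start at vertex 1, assign color 0
  Color vertex 2 with color 1 (neighbor of 1)
  Color vertex 4 with color 1 (neighbor of 1)
  Color vertex 6 with color 0 (neighbor of 2)
  Color vertex 3 with color 0 (neighbor of 4)
  Color vertex 5 with color 1 (neighbor of 6)

Step 2: 2-coloring succeeded. No conflicts found.
  Set A (color 0): {1, 3, 6}
  Set B (color 1): {2, 4, 5}

The graph is bipartite with partition {1, 3, 6}, {2, 4, 5}.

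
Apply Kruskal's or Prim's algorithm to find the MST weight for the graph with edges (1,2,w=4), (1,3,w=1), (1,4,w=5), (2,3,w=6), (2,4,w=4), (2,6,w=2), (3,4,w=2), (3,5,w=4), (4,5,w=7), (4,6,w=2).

Apply Kruskal's algorithm (sort edges by weight, add if no cycle):

Sorted edges by weight:
  (1,3) w=1
  (2,6) w=2
  (3,4) w=2
  (4,6) w=2
  (1,2) w=4
  (2,4) w=4
  (3,5) w=4
  (1,4) w=5
  (2,3) w=6
  (4,5) w=7

Add edge (1,3) w=1 -- no cycle. Running total: 1
Add edge (2,6) w=2 -- no cycle. Running total: 3
Add edge (3,4) w=2 -- no cycle. Running total: 5
Add edge (4,6) w=2 -- no cycle. Running total: 7
Skip edge (1,2) w=4 -- would create cycle
Skip edge (2,4) w=4 -- would create cycle
Add edge (3,5) w=4 -- no cycle. Running total: 11

MST edges: (1,3,w=1), (2,6,w=2), (3,4,w=2), (4,6,w=2), (3,5,w=4)
Total MST weight: 1 + 2 + 2 + 2 + 4 = 11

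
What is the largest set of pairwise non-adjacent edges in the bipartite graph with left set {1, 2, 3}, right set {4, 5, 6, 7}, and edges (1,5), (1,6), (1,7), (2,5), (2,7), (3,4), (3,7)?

Step 1: List the neighbors of each left vertex:
  1: 5, 6, 7
  2: 5, 7
  3: 4, 7

Step 2: Greedily match left vertices, then look for augmenting paths:
  Match 1 -- 5
  Match 2 -- 7
  Match 3 -- 4
  No augmenting path remains.

Step 3: Verify this is maximum:
  Matching size 3 = min(|L|, |R|) = min(3, 4), which is an upper bound, so this matching is maximum.

Maximum matching: {(1,5), (2,7), (3,4)}
Size: 3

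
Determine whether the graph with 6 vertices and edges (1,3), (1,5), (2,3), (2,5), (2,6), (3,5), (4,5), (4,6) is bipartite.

Step 1: Attempt 2-coloring using BFS:
  Start at vertex 1, assign color 0
  Color vertex 3 with color 1 (neighbor of 1)
  Color vertex 5 with color 1 (neighbor of 1)
  Color vertex 2 with color 0 (neighbor of 3)

Step 2: Conflict found! Vertices 3 and 5 are adjacent but have the same color.
This means the graph contains an odd cycle.

The graph is NOT bipartite.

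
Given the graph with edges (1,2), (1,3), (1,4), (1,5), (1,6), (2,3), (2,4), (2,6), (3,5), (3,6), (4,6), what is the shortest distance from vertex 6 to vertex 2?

Step 1: Build adjacency list:
  1: 2, 3, 4, 5, 6
  2: 1, 3, 4, 6
  3: 1, 2, 5, 6
  4: 1, 2, 6
  5: 1, 3
  6: 1, 2, 3, 4

Step 2: BFS from vertex 6 to find shortest path to 2:
  vertex 1 reached at distance 1
  vertex 2 reached at distance 1

Step 3: Shortest path: 6 -> 2
Path length: 1 edge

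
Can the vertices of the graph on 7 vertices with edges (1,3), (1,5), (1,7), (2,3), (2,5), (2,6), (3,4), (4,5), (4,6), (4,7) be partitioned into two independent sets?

Step 1: Attempt 2-coloring using BFS:
  Start at vertex 1, assign color 0
  Color vertex 3 with color 1 (neighbor of 1)
  Color vertex 5 with color 1 (neighbor of 1)
  Color vertex 7 with color 1 (neighbor of 1)
  Color vertex 2 with color 0 (neighbor of 3)
  Color vertex 4 with color 0 (neighbor of 3)
  Color vertex 6 with color 1 (neighbor of 2)

Step 2: 2-coloring succeeded. No conflicts found.
  Set A (color 0): {1, 2, 4}
  Set B (color 1): {3, 5, 6, 7}

The graph is bipartite with partition {1, 2, 4}, {3, 5, 6, 7}.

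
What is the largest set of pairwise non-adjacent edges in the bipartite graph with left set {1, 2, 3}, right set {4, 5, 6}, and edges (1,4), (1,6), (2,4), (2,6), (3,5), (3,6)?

Step 1: List the neighbors of each left vertex:
  1: 4, 6
  2: 4, 6
  3: 5, 6

Step 2: Greedily match left vertices, then look for augmenting paths:
  Match 1 -- 4
  Match 2 -- 6
  Match 3 -- 5
  No augmenting path remains.

Step 3: Verify this is maximum:
  Matching size 3 = min(|L|, |R|) = min(3, 3), which is an upper bound, so this matching is maximum.

Maximum matching: {(1,4), (2,6), (3,5)}
Size: 3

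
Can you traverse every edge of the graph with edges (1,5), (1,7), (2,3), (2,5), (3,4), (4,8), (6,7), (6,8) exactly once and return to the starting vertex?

Step 1: Find the degree of each vertex:
  deg(1) = 2
  deg(2) = 2
  deg(3) = 2
  deg(4) = 2
  deg(5) = 2
  deg(6) = 2
  deg(7) = 2
  deg(8) = 2

Step 2: Count vertices with odd degree:
  All vertices have even degree (0 odd-degree vertices)

Step 3: Apply Euler's theorem:
  - Eulerian circuit exists iff graph is connected and all vertices have even degree
  - Eulerian path exists iff graph is connected and has 0 or 2 odd-degree vertices

Graph is connected with 0 odd-degree vertices.
Both Eulerian circuit and Eulerian path exist.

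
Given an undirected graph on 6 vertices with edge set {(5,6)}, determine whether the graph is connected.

Step 1: Build adjacency list from edges:
  1: (none)
  2: (none)
  3: (none)
  4: (none)
  5: 6
  6: 5

Step 2: Run BFS/DFS from vertex 1:
  Visited: {1}
  Reached 1 of 6 vertices

Step 3: Only 1 of 6 vertices reached. Graph is disconnected.
Connected components: {1}, {2}, {3}, {4}, {5, 6}
Answer: No, the graph is not connected (5 components).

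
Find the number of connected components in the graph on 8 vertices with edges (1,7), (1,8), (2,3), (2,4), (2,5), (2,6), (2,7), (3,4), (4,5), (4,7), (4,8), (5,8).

Step 1: Build adjacency list from edges:
  1: 7, 8
  2: 3, 4, 5, 6, 7
  3: 2, 4
  4: 2, 3, 5, 7, 8
  5: 2, 4, 8
  6: 2
  7: 1, 2, 4
  8: 1, 4, 5

Step 2: Run BFS/DFS from vertex 1:
  Visited: {1, 7, 8, 2, 4, 5, 3, 6}
  Reached 8 of 8 vertices

Step 3: All 8 vertices reached from vertex 1, so the graph is connected.
Number of connected components: 1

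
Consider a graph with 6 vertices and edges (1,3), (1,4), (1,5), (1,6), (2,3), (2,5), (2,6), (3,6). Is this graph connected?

Step 1: Build adjacency list from edges:
  1: 3, 4, 5, 6
  2: 3, 5, 6
  3: 1, 2, 6
  4: 1
  5: 1, 2
  6: 1, 2, 3

Step 2: Run BFS/DFS from vertex 1:
  Visited: {1, 3, 4, 5, 6, 2}
  Reached 6 of 6 vertices

Step 3: All 6 vertices reached from vertex 1, so the graph is connected.
Answer: Yes, the graph is connected.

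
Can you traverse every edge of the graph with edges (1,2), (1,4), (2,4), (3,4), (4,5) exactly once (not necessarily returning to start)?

Step 1: Find the degree of each vertex:
  deg(1) = 2
  deg(2) = 2
  deg(3) = 1
  deg(4) = 4
  deg(5) = 1

Step 2: Count vertices with odd degree:
  Odd-degree vertices: 3, 5 (2 total)

Step 3: Apply Euler's theorem:
  - Eulerian circuit exists iff graph is connected and all vertices have even degree
  - Eulerian path exists iff graph is connected and has 0 or 2 odd-degree vertices

Graph is connected with exactly 2 odd-degree vertices (3, 5).
Eulerian path exists (starting and ending at the odd-degree vertices), but no Eulerian circuit.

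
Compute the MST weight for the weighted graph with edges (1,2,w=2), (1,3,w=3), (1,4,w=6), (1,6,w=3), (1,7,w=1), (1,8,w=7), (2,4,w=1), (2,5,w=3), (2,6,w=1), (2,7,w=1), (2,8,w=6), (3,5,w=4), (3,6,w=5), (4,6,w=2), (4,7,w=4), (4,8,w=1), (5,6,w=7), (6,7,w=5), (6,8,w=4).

Apply Kruskal's algorithm (sort edges by weight, add if no cycle):

Sorted edges by weight:
  (1,7) w=1
  (2,7) w=1
  (2,4) w=1
  (2,6) w=1
  (4,8) w=1
  (1,2) w=2
  (4,6) w=2
  (1,3) w=3
  (1,6) w=3
  (2,5) w=3
  (3,5) w=4
  (4,7) w=4
  (6,8) w=4
  (3,6) w=5
  (6,7) w=5
  (1,4) w=6
  (2,8) w=6
  (1,8) w=7
  (5,6) w=7

Add edge (1,7) w=1 -- no cycle. Running total: 1
Add edge (2,7) w=1 -- no cycle. Running total: 2
Add edge (2,4) w=1 -- no cycle. Running total: 3
Add edge (2,6) w=1 -- no cycle. Running total: 4
Add edge (4,8) w=1 -- no cycle. Running total: 5
Skip edge (1,2) w=2 -- would create cycle
Skip edge (4,6) w=2 -- would create cycle
Add edge (1,3) w=3 -- no cycle. Running total: 8
Skip edge (1,6) w=3 -- would create cycle
Add edge (2,5) w=3 -- no cycle. Running total: 11

MST edges: (1,7,w=1), (2,7,w=1), (2,4,w=1), (2,6,w=1), (4,8,w=1), (1,3,w=3), (2,5,w=3)
Total MST weight: 1 + 1 + 1 + 1 + 1 + 3 + 3 = 11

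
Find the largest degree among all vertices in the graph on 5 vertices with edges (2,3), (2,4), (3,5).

Step 1: Count edges incident to each vertex:
  deg(1) = 0 (neighbors: none)
  deg(2) = 2 (neighbors: 3, 4)
  deg(3) = 2 (neighbors: 2, 5)
  deg(4) = 1 (neighbors: 2)
  deg(5) = 1 (neighbors: 3)

Step 2: Find maximum:
  max(0, 2, 2, 1, 1) = 2 (vertex 2)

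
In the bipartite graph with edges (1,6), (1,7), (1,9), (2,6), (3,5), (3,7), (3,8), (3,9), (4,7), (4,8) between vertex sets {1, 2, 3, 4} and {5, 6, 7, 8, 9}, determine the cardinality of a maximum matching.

Step 1: List the neighbors of each left vertex:
  1: 6, 7, 9
  2: 6
  3: 5, 7, 8, 9
  4: 7, 8

Step 2: Greedily match left vertices, then look for augmenting paths:
  Match 1 -- 9
  Match 2 -- 6
  Match 3 -- 5
  Match 4 -- 7
  No augmenting path remains.

Step 3: Verify this is maximum:
  Matching size 4 = min(|L|, |R|) = min(4, 5), which is an upper bound, so this matching is maximum.

Maximum matching: {(1,9), (2,6), (3,5), (4,7)}
Size: 4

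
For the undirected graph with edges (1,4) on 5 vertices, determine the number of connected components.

Step 1: Build adjacency list from edges:
  1: 4
  2: (none)
  3: (none)
  4: 1
  5: (none)

Step 2: Run BFS/DFS from vertex 1:
  Visited: {1, 4}
  Reached 2 of 5 vertices

Step 3: Only 2 of 5 vertices reached. Graph is disconnected.
Connected components: {1, 4}, {2}, {3}, {5}
Number of connected components: 4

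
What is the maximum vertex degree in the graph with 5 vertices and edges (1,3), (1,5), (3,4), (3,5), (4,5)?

Step 1: Count edges incident to each vertex:
  deg(1) = 2 (neighbors: 3, 5)
  deg(2) = 0 (neighbors: none)
  deg(3) = 3 (neighbors: 1, 4, 5)
  deg(4) = 2 (neighbors: 3, 5)
  deg(5) = 3 (neighbors: 1, 3, 4)

Step 2: Find maximum:
  max(2, 0, 3, 2, 3) = 3 (vertex 3)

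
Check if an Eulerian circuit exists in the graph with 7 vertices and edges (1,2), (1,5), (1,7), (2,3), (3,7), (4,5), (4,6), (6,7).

Step 1: Find the degree of each vertex:
  deg(1) = 3
  deg(2) = 2
  deg(3) = 2
  deg(4) = 2
  deg(5) = 2
  deg(6) = 2
  deg(7) = 3

Step 2: Count vertices with odd degree:
  Odd-degree vertices: 1, 7 (2 total)

Step 3: Apply Euler's theorem:
  - Eulerian circuit exists iff graph is connected and all vertices have even degree
  - Eulerian path exists iff graph is connected and has 0 or 2 odd-degree vertices

Graph is connected with exactly 2 odd-degree vertices (1, 7).
Eulerian path exists (starting and ending at the odd-degree vertices), but no Eulerian circuit.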